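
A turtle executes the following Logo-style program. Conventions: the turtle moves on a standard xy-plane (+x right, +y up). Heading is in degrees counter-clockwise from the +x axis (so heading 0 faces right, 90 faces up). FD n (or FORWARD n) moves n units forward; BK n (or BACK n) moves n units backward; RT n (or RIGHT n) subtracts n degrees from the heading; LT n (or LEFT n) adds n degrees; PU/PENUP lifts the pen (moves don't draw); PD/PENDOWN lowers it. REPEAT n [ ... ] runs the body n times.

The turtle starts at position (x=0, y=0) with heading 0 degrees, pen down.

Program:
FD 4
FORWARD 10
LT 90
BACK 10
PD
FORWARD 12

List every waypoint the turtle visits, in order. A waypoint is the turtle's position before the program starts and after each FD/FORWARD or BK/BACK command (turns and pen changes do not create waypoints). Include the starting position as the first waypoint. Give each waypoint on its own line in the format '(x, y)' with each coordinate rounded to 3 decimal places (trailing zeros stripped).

Answer: (0, 0)
(4, 0)
(14, 0)
(14, -10)
(14, 2)

Derivation:
Executing turtle program step by step:
Start: pos=(0,0), heading=0, pen down
FD 4: (0,0) -> (4,0) [heading=0, draw]
FD 10: (4,0) -> (14,0) [heading=0, draw]
LT 90: heading 0 -> 90
BK 10: (14,0) -> (14,-10) [heading=90, draw]
PD: pen down
FD 12: (14,-10) -> (14,2) [heading=90, draw]
Final: pos=(14,2), heading=90, 4 segment(s) drawn
Waypoints (5 total):
(0, 0)
(4, 0)
(14, 0)
(14, -10)
(14, 2)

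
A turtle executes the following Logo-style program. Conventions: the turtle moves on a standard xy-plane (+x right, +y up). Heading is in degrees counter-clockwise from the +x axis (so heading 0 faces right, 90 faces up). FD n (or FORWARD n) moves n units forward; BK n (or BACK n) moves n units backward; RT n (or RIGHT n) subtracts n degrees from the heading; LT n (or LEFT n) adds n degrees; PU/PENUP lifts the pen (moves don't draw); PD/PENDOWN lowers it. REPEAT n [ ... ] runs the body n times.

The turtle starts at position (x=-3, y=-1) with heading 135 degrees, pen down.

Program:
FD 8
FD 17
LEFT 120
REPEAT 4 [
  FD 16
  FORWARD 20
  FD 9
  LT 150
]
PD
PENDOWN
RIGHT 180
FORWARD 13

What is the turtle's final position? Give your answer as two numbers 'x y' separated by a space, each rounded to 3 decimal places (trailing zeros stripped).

Answer: 8.688 -27.455

Derivation:
Executing turtle program step by step:
Start: pos=(-3,-1), heading=135, pen down
FD 8: (-3,-1) -> (-8.657,4.657) [heading=135, draw]
FD 17: (-8.657,4.657) -> (-20.678,16.678) [heading=135, draw]
LT 120: heading 135 -> 255
REPEAT 4 [
  -- iteration 1/4 --
  FD 16: (-20.678,16.678) -> (-24.819,1.223) [heading=255, draw]
  FD 20: (-24.819,1.223) -> (-29.995,-18.096) [heading=255, draw]
  FD 9: (-29.995,-18.096) -> (-32.325,-26.789) [heading=255, draw]
  LT 150: heading 255 -> 45
  -- iteration 2/4 --
  FD 16: (-32.325,-26.789) -> (-21.011,-15.475) [heading=45, draw]
  FD 20: (-21.011,-15.475) -> (-6.869,-1.333) [heading=45, draw]
  FD 9: (-6.869,-1.333) -> (-0.505,5.031) [heading=45, draw]
  LT 150: heading 45 -> 195
  -- iteration 3/4 --
  FD 16: (-0.505,5.031) -> (-15.96,0.89) [heading=195, draw]
  FD 20: (-15.96,0.89) -> (-35.278,-4.287) [heading=195, draw]
  FD 9: (-35.278,-4.287) -> (-43.971,-6.616) [heading=195, draw]
  LT 150: heading 195 -> 345
  -- iteration 4/4 --
  FD 16: (-43.971,-6.616) -> (-28.517,-10.757) [heading=345, draw]
  FD 20: (-28.517,-10.757) -> (-9.198,-15.934) [heading=345, draw]
  FD 9: (-9.198,-15.934) -> (-0.505,-18.263) [heading=345, draw]
  LT 150: heading 345 -> 135
]
PD: pen down
PD: pen down
RT 180: heading 135 -> 315
FD 13: (-0.505,-18.263) -> (8.688,-27.455) [heading=315, draw]
Final: pos=(8.688,-27.455), heading=315, 15 segment(s) drawn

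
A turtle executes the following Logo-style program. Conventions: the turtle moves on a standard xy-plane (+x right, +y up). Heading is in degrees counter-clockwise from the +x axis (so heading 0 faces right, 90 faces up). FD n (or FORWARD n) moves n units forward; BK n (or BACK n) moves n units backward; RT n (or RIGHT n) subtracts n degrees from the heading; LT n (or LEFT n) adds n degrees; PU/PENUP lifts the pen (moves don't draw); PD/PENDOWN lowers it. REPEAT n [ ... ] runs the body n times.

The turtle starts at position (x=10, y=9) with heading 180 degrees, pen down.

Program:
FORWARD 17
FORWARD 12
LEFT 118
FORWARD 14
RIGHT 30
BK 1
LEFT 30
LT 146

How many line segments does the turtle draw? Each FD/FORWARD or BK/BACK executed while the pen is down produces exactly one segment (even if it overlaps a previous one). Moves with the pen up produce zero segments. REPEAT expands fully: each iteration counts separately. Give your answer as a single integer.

Executing turtle program step by step:
Start: pos=(10,9), heading=180, pen down
FD 17: (10,9) -> (-7,9) [heading=180, draw]
FD 12: (-7,9) -> (-19,9) [heading=180, draw]
LT 118: heading 180 -> 298
FD 14: (-19,9) -> (-12.427,-3.361) [heading=298, draw]
RT 30: heading 298 -> 268
BK 1: (-12.427,-3.361) -> (-12.392,-2.362) [heading=268, draw]
LT 30: heading 268 -> 298
LT 146: heading 298 -> 84
Final: pos=(-12.392,-2.362), heading=84, 4 segment(s) drawn
Segments drawn: 4

Answer: 4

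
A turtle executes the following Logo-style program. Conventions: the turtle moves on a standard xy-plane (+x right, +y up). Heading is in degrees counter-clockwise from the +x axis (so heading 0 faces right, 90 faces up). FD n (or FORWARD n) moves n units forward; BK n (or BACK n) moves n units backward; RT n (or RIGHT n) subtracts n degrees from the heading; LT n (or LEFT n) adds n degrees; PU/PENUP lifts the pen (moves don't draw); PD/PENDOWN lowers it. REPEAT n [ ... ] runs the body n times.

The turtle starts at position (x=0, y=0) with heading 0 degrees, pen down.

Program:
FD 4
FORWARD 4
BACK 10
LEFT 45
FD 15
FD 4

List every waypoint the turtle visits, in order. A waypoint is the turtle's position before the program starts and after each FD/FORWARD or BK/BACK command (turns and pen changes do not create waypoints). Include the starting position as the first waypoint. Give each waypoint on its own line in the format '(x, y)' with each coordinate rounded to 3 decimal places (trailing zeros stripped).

Answer: (0, 0)
(4, 0)
(8, 0)
(-2, 0)
(8.607, 10.607)
(11.435, 13.435)

Derivation:
Executing turtle program step by step:
Start: pos=(0,0), heading=0, pen down
FD 4: (0,0) -> (4,0) [heading=0, draw]
FD 4: (4,0) -> (8,0) [heading=0, draw]
BK 10: (8,0) -> (-2,0) [heading=0, draw]
LT 45: heading 0 -> 45
FD 15: (-2,0) -> (8.607,10.607) [heading=45, draw]
FD 4: (8.607,10.607) -> (11.435,13.435) [heading=45, draw]
Final: pos=(11.435,13.435), heading=45, 5 segment(s) drawn
Waypoints (6 total):
(0, 0)
(4, 0)
(8, 0)
(-2, 0)
(8.607, 10.607)
(11.435, 13.435)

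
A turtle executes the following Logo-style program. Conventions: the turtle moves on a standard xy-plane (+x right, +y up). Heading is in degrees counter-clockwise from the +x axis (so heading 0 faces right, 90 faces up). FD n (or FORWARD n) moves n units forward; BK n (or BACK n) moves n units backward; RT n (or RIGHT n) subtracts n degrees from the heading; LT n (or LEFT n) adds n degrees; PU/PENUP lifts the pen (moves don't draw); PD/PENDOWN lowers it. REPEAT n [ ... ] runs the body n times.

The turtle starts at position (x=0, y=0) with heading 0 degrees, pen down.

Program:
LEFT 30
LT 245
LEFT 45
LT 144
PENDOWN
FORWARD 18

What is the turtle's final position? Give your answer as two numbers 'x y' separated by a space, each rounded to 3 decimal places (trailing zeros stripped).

Executing turtle program step by step:
Start: pos=(0,0), heading=0, pen down
LT 30: heading 0 -> 30
LT 245: heading 30 -> 275
LT 45: heading 275 -> 320
LT 144: heading 320 -> 104
PD: pen down
FD 18: (0,0) -> (-4.355,17.465) [heading=104, draw]
Final: pos=(-4.355,17.465), heading=104, 1 segment(s) drawn

Answer: -4.355 17.465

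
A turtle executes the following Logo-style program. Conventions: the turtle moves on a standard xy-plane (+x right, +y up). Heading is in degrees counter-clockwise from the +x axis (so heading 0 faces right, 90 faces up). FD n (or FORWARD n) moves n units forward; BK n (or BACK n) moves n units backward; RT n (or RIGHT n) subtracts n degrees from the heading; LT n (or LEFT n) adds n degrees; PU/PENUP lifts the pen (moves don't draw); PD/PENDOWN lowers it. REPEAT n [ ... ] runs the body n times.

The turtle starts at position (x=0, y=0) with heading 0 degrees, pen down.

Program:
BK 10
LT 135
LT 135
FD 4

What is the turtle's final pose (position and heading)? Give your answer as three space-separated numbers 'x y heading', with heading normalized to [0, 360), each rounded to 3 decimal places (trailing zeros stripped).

Answer: -10 -4 270

Derivation:
Executing turtle program step by step:
Start: pos=(0,0), heading=0, pen down
BK 10: (0,0) -> (-10,0) [heading=0, draw]
LT 135: heading 0 -> 135
LT 135: heading 135 -> 270
FD 4: (-10,0) -> (-10,-4) [heading=270, draw]
Final: pos=(-10,-4), heading=270, 2 segment(s) drawn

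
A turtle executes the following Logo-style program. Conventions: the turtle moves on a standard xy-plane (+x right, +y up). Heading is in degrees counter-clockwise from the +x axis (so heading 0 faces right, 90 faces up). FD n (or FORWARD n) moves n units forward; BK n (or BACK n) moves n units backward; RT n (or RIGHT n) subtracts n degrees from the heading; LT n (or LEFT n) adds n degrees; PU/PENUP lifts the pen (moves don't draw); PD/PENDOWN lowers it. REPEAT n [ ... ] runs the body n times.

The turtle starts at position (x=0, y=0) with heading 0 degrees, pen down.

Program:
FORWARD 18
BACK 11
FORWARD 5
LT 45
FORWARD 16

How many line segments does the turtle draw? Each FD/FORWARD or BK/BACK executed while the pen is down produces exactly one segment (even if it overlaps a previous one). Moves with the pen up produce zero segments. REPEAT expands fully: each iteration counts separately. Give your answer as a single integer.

Answer: 4

Derivation:
Executing turtle program step by step:
Start: pos=(0,0), heading=0, pen down
FD 18: (0,0) -> (18,0) [heading=0, draw]
BK 11: (18,0) -> (7,0) [heading=0, draw]
FD 5: (7,0) -> (12,0) [heading=0, draw]
LT 45: heading 0 -> 45
FD 16: (12,0) -> (23.314,11.314) [heading=45, draw]
Final: pos=(23.314,11.314), heading=45, 4 segment(s) drawn
Segments drawn: 4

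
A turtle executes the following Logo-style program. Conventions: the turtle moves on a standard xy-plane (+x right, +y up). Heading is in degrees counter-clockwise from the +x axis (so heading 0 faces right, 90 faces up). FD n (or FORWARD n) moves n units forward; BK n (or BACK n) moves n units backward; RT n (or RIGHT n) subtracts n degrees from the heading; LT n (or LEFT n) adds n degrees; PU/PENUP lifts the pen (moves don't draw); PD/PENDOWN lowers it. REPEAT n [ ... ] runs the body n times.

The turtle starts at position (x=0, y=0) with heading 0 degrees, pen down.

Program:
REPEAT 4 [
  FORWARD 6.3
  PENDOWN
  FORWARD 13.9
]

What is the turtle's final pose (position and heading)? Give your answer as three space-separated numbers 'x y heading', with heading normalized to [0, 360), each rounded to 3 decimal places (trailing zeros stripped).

Executing turtle program step by step:
Start: pos=(0,0), heading=0, pen down
REPEAT 4 [
  -- iteration 1/4 --
  FD 6.3: (0,0) -> (6.3,0) [heading=0, draw]
  PD: pen down
  FD 13.9: (6.3,0) -> (20.2,0) [heading=0, draw]
  -- iteration 2/4 --
  FD 6.3: (20.2,0) -> (26.5,0) [heading=0, draw]
  PD: pen down
  FD 13.9: (26.5,0) -> (40.4,0) [heading=0, draw]
  -- iteration 3/4 --
  FD 6.3: (40.4,0) -> (46.7,0) [heading=0, draw]
  PD: pen down
  FD 13.9: (46.7,0) -> (60.6,0) [heading=0, draw]
  -- iteration 4/4 --
  FD 6.3: (60.6,0) -> (66.9,0) [heading=0, draw]
  PD: pen down
  FD 13.9: (66.9,0) -> (80.8,0) [heading=0, draw]
]
Final: pos=(80.8,0), heading=0, 8 segment(s) drawn

Answer: 80.8 0 0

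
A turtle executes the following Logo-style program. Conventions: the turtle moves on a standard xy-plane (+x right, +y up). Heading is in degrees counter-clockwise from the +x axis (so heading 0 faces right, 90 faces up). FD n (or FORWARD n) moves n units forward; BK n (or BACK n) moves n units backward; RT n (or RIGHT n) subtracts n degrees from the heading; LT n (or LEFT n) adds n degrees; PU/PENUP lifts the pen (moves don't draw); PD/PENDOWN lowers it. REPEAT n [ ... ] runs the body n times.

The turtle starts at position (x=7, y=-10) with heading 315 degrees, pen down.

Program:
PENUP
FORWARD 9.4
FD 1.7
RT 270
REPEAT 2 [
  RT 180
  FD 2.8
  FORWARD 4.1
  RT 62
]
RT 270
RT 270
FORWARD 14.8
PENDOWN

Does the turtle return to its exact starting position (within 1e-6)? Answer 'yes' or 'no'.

Answer: no

Derivation:
Executing turtle program step by step:
Start: pos=(7,-10), heading=315, pen down
PU: pen up
FD 9.4: (7,-10) -> (13.647,-16.647) [heading=315, move]
FD 1.7: (13.647,-16.647) -> (14.849,-17.849) [heading=315, move]
RT 270: heading 315 -> 45
REPEAT 2 [
  -- iteration 1/2 --
  RT 180: heading 45 -> 225
  FD 2.8: (14.849,-17.849) -> (12.869,-19.829) [heading=225, move]
  FD 4.1: (12.869,-19.829) -> (9.97,-22.728) [heading=225, move]
  RT 62: heading 225 -> 163
  -- iteration 2/2 --
  RT 180: heading 163 -> 343
  FD 2.8: (9.97,-22.728) -> (12.648,-23.547) [heading=343, move]
  FD 4.1: (12.648,-23.547) -> (16.568,-24.745) [heading=343, move]
  RT 62: heading 343 -> 281
]
RT 270: heading 281 -> 11
RT 270: heading 11 -> 101
FD 14.8: (16.568,-24.745) -> (13.744,-10.217) [heading=101, move]
PD: pen down
Final: pos=(13.744,-10.217), heading=101, 0 segment(s) drawn

Start position: (7, -10)
Final position: (13.744, -10.217)
Distance = 6.748; >= 1e-6 -> NOT closed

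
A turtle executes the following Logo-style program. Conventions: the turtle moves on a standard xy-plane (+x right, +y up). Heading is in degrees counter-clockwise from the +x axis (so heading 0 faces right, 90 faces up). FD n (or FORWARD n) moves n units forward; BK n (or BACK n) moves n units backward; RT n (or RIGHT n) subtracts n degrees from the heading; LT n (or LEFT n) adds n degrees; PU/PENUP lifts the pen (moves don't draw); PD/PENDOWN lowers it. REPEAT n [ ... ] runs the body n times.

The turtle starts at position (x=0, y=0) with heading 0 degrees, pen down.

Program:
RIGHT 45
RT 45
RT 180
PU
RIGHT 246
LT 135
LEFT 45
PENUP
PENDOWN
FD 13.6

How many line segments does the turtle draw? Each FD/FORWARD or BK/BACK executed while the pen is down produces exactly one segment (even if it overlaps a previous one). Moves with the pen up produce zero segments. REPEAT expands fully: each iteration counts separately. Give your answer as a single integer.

Executing turtle program step by step:
Start: pos=(0,0), heading=0, pen down
RT 45: heading 0 -> 315
RT 45: heading 315 -> 270
RT 180: heading 270 -> 90
PU: pen up
RT 246: heading 90 -> 204
LT 135: heading 204 -> 339
LT 45: heading 339 -> 24
PU: pen up
PD: pen down
FD 13.6: (0,0) -> (12.424,5.532) [heading=24, draw]
Final: pos=(12.424,5.532), heading=24, 1 segment(s) drawn
Segments drawn: 1

Answer: 1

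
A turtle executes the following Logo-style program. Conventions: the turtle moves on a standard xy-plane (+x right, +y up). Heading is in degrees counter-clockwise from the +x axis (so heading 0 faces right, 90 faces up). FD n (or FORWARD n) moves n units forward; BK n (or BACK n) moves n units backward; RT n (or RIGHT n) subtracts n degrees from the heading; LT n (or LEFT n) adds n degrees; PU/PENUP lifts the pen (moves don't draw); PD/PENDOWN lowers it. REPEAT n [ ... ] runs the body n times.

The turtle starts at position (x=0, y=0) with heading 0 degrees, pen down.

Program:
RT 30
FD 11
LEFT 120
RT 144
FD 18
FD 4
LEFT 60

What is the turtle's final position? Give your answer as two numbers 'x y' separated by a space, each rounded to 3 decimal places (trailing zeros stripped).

Executing turtle program step by step:
Start: pos=(0,0), heading=0, pen down
RT 30: heading 0 -> 330
FD 11: (0,0) -> (9.526,-5.5) [heading=330, draw]
LT 120: heading 330 -> 90
RT 144: heading 90 -> 306
FD 18: (9.526,-5.5) -> (20.106,-20.062) [heading=306, draw]
FD 4: (20.106,-20.062) -> (22.458,-23.298) [heading=306, draw]
LT 60: heading 306 -> 6
Final: pos=(22.458,-23.298), heading=6, 3 segment(s) drawn

Answer: 22.458 -23.298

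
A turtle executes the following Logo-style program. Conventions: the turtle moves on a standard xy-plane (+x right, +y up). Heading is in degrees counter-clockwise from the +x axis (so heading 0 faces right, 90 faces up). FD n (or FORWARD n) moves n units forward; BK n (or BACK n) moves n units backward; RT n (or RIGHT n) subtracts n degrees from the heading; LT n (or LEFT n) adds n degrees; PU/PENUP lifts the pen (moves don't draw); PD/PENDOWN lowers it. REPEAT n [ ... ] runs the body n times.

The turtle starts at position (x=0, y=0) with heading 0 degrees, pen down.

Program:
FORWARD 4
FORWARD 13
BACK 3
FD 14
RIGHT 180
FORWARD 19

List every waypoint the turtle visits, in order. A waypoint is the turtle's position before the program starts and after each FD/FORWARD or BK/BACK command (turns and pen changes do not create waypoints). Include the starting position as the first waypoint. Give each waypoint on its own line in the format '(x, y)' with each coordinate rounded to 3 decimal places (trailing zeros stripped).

Executing turtle program step by step:
Start: pos=(0,0), heading=0, pen down
FD 4: (0,0) -> (4,0) [heading=0, draw]
FD 13: (4,0) -> (17,0) [heading=0, draw]
BK 3: (17,0) -> (14,0) [heading=0, draw]
FD 14: (14,0) -> (28,0) [heading=0, draw]
RT 180: heading 0 -> 180
FD 19: (28,0) -> (9,0) [heading=180, draw]
Final: pos=(9,0), heading=180, 5 segment(s) drawn
Waypoints (6 total):
(0, 0)
(4, 0)
(17, 0)
(14, 0)
(28, 0)
(9, 0)

Answer: (0, 0)
(4, 0)
(17, 0)
(14, 0)
(28, 0)
(9, 0)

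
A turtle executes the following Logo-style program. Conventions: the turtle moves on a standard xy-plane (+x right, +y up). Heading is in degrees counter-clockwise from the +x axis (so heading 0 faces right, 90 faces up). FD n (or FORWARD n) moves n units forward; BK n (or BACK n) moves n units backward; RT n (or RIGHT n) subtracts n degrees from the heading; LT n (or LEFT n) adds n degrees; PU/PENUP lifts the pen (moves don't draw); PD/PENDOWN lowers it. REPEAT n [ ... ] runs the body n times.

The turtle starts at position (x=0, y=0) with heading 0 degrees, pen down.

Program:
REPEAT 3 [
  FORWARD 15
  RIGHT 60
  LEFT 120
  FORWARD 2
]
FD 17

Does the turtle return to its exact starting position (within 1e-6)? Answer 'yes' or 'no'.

Executing turtle program step by step:
Start: pos=(0,0), heading=0, pen down
REPEAT 3 [
  -- iteration 1/3 --
  FD 15: (0,0) -> (15,0) [heading=0, draw]
  RT 60: heading 0 -> 300
  LT 120: heading 300 -> 60
  FD 2: (15,0) -> (16,1.732) [heading=60, draw]
  -- iteration 2/3 --
  FD 15: (16,1.732) -> (23.5,14.722) [heading=60, draw]
  RT 60: heading 60 -> 0
  LT 120: heading 0 -> 120
  FD 2: (23.5,14.722) -> (22.5,16.454) [heading=120, draw]
  -- iteration 3/3 --
  FD 15: (22.5,16.454) -> (15,29.445) [heading=120, draw]
  RT 60: heading 120 -> 60
  LT 120: heading 60 -> 180
  FD 2: (15,29.445) -> (13,29.445) [heading=180, draw]
]
FD 17: (13,29.445) -> (-4,29.445) [heading=180, draw]
Final: pos=(-4,29.445), heading=180, 7 segment(s) drawn

Start position: (0, 0)
Final position: (-4, 29.445)
Distance = 29.715; >= 1e-6 -> NOT closed

Answer: no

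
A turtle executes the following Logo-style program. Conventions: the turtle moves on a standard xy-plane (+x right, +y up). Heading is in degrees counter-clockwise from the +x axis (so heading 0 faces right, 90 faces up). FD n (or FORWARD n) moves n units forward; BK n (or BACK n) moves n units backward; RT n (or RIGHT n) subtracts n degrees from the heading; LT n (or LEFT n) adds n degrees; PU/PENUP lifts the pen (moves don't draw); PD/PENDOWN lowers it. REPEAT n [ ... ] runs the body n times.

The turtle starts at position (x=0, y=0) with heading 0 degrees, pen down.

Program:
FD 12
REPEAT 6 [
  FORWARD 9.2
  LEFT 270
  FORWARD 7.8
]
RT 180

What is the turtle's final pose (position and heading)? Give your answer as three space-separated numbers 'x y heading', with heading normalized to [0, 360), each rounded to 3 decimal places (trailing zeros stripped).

Executing turtle program step by step:
Start: pos=(0,0), heading=0, pen down
FD 12: (0,0) -> (12,0) [heading=0, draw]
REPEAT 6 [
  -- iteration 1/6 --
  FD 9.2: (12,0) -> (21.2,0) [heading=0, draw]
  LT 270: heading 0 -> 270
  FD 7.8: (21.2,0) -> (21.2,-7.8) [heading=270, draw]
  -- iteration 2/6 --
  FD 9.2: (21.2,-7.8) -> (21.2,-17) [heading=270, draw]
  LT 270: heading 270 -> 180
  FD 7.8: (21.2,-17) -> (13.4,-17) [heading=180, draw]
  -- iteration 3/6 --
  FD 9.2: (13.4,-17) -> (4.2,-17) [heading=180, draw]
  LT 270: heading 180 -> 90
  FD 7.8: (4.2,-17) -> (4.2,-9.2) [heading=90, draw]
  -- iteration 4/6 --
  FD 9.2: (4.2,-9.2) -> (4.2,0) [heading=90, draw]
  LT 270: heading 90 -> 0
  FD 7.8: (4.2,0) -> (12,0) [heading=0, draw]
  -- iteration 5/6 --
  FD 9.2: (12,0) -> (21.2,0) [heading=0, draw]
  LT 270: heading 0 -> 270
  FD 7.8: (21.2,0) -> (21.2,-7.8) [heading=270, draw]
  -- iteration 6/6 --
  FD 9.2: (21.2,-7.8) -> (21.2,-17) [heading=270, draw]
  LT 270: heading 270 -> 180
  FD 7.8: (21.2,-17) -> (13.4,-17) [heading=180, draw]
]
RT 180: heading 180 -> 0
Final: pos=(13.4,-17), heading=0, 13 segment(s) drawn

Answer: 13.4 -17 0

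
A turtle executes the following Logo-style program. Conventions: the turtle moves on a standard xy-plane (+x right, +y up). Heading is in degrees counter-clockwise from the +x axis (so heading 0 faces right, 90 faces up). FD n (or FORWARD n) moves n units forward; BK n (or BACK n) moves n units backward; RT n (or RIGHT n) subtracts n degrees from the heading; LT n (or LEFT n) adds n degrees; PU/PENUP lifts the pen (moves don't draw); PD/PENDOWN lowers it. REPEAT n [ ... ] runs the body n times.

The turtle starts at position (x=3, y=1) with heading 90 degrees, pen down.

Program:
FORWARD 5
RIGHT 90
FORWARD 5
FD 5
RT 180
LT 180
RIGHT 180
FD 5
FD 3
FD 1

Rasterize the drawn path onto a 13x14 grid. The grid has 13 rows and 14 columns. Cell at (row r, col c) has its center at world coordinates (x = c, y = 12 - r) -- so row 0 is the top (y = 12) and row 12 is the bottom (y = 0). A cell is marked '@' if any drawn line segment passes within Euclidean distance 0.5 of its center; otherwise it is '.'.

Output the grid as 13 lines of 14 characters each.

Answer: ..............
..............
..............
..............
..............
..............
...@@@@@@@@@@@
...@..........
...@..........
...@..........
...@..........
...@..........
..............

Derivation:
Segment 0: (3,1) -> (3,6)
Segment 1: (3,6) -> (8,6)
Segment 2: (8,6) -> (13,6)
Segment 3: (13,6) -> (8,6)
Segment 4: (8,6) -> (5,6)
Segment 5: (5,6) -> (4,6)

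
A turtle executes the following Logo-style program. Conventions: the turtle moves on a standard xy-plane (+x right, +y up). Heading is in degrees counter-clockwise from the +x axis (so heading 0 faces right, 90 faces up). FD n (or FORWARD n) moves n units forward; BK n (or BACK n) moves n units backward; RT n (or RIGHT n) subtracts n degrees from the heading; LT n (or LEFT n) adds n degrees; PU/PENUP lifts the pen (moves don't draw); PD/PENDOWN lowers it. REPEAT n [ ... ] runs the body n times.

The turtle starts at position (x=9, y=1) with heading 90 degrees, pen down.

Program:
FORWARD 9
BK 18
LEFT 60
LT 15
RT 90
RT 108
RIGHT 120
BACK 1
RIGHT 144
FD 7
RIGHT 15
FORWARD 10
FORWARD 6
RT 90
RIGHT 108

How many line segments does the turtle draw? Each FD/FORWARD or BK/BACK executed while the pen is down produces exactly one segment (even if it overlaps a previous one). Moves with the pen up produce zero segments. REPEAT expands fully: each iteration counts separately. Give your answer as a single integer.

Executing turtle program step by step:
Start: pos=(9,1), heading=90, pen down
FD 9: (9,1) -> (9,10) [heading=90, draw]
BK 18: (9,10) -> (9,-8) [heading=90, draw]
LT 60: heading 90 -> 150
LT 15: heading 150 -> 165
RT 90: heading 165 -> 75
RT 108: heading 75 -> 327
RT 120: heading 327 -> 207
BK 1: (9,-8) -> (9.891,-7.546) [heading=207, draw]
RT 144: heading 207 -> 63
FD 7: (9.891,-7.546) -> (13.069,-1.309) [heading=63, draw]
RT 15: heading 63 -> 48
FD 10: (13.069,-1.309) -> (19.76,6.122) [heading=48, draw]
FD 6: (19.76,6.122) -> (23.775,10.581) [heading=48, draw]
RT 90: heading 48 -> 318
RT 108: heading 318 -> 210
Final: pos=(23.775,10.581), heading=210, 6 segment(s) drawn
Segments drawn: 6

Answer: 6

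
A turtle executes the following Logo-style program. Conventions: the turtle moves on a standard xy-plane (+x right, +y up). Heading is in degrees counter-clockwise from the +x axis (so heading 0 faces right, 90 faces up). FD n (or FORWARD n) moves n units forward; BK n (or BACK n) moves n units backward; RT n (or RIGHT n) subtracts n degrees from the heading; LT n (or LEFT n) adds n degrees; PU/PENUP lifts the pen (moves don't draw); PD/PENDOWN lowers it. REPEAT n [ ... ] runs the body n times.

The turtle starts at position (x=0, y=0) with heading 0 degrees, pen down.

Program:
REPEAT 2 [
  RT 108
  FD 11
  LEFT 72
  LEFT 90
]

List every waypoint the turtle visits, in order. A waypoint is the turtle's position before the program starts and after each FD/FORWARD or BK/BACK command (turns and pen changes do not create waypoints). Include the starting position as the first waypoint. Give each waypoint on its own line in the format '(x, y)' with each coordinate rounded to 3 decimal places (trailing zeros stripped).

Answer: (0, 0)
(-3.399, -10.462)
(3.066, -19.361)

Derivation:
Executing turtle program step by step:
Start: pos=(0,0), heading=0, pen down
REPEAT 2 [
  -- iteration 1/2 --
  RT 108: heading 0 -> 252
  FD 11: (0,0) -> (-3.399,-10.462) [heading=252, draw]
  LT 72: heading 252 -> 324
  LT 90: heading 324 -> 54
  -- iteration 2/2 --
  RT 108: heading 54 -> 306
  FD 11: (-3.399,-10.462) -> (3.066,-19.361) [heading=306, draw]
  LT 72: heading 306 -> 18
  LT 90: heading 18 -> 108
]
Final: pos=(3.066,-19.361), heading=108, 2 segment(s) drawn
Waypoints (3 total):
(0, 0)
(-3.399, -10.462)
(3.066, -19.361)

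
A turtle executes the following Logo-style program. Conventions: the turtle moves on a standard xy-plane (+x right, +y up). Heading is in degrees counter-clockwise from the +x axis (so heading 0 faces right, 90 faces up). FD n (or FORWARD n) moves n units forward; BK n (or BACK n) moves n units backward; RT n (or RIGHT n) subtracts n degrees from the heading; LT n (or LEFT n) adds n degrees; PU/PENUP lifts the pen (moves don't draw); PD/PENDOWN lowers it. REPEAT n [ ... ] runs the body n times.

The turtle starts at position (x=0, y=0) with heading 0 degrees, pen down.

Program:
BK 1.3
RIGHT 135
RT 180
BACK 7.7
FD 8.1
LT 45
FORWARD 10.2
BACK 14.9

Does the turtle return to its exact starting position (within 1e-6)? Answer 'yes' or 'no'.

Executing turtle program step by step:
Start: pos=(0,0), heading=0, pen down
BK 1.3: (0,0) -> (-1.3,0) [heading=0, draw]
RT 135: heading 0 -> 225
RT 180: heading 225 -> 45
BK 7.7: (-1.3,0) -> (-6.745,-5.445) [heading=45, draw]
FD 8.1: (-6.745,-5.445) -> (-1.017,0.283) [heading=45, draw]
LT 45: heading 45 -> 90
FD 10.2: (-1.017,0.283) -> (-1.017,10.483) [heading=90, draw]
BK 14.9: (-1.017,10.483) -> (-1.017,-4.417) [heading=90, draw]
Final: pos=(-1.017,-4.417), heading=90, 5 segment(s) drawn

Start position: (0, 0)
Final position: (-1.017, -4.417)
Distance = 4.533; >= 1e-6 -> NOT closed

Answer: no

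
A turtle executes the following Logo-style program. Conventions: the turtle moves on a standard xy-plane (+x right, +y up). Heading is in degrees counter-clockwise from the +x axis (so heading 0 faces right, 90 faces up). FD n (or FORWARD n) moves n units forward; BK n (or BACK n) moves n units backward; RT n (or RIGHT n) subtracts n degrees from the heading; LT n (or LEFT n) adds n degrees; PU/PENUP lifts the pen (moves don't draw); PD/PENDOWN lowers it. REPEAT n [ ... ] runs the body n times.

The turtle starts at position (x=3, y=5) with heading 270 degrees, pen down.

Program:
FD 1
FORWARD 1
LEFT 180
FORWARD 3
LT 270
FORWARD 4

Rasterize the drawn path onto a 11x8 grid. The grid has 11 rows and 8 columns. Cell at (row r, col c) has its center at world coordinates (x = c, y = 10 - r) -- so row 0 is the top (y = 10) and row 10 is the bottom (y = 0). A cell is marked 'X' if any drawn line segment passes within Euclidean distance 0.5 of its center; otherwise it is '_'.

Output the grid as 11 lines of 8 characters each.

Segment 0: (3,5) -> (3,4)
Segment 1: (3,4) -> (3,3)
Segment 2: (3,3) -> (3,6)
Segment 3: (3,6) -> (7,6)

Answer: ________
________
________
________
___XXXXX
___X____
___X____
___X____
________
________
________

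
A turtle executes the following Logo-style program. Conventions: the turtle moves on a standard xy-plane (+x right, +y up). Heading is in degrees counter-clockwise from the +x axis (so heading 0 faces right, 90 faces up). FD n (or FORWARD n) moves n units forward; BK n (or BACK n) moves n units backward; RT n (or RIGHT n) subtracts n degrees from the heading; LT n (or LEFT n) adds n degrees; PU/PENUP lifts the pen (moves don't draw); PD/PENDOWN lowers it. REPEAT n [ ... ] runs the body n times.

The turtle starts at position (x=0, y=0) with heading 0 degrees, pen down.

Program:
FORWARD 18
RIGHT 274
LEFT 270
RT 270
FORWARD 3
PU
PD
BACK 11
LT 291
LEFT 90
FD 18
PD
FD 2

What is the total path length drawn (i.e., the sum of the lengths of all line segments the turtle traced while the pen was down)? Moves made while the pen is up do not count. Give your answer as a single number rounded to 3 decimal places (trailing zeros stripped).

Executing turtle program step by step:
Start: pos=(0,0), heading=0, pen down
FD 18: (0,0) -> (18,0) [heading=0, draw]
RT 274: heading 0 -> 86
LT 270: heading 86 -> 356
RT 270: heading 356 -> 86
FD 3: (18,0) -> (18.209,2.993) [heading=86, draw]
PU: pen up
PD: pen down
BK 11: (18.209,2.993) -> (17.442,-7.981) [heading=86, draw]
LT 291: heading 86 -> 17
LT 90: heading 17 -> 107
FD 18: (17.442,-7.981) -> (12.179,9.233) [heading=107, draw]
PD: pen down
FD 2: (12.179,9.233) -> (11.595,11.146) [heading=107, draw]
Final: pos=(11.595,11.146), heading=107, 5 segment(s) drawn

Segment lengths:
  seg 1: (0,0) -> (18,0), length = 18
  seg 2: (18,0) -> (18.209,2.993), length = 3
  seg 3: (18.209,2.993) -> (17.442,-7.981), length = 11
  seg 4: (17.442,-7.981) -> (12.179,9.233), length = 18
  seg 5: (12.179,9.233) -> (11.595,11.146), length = 2
Total = 52

Answer: 52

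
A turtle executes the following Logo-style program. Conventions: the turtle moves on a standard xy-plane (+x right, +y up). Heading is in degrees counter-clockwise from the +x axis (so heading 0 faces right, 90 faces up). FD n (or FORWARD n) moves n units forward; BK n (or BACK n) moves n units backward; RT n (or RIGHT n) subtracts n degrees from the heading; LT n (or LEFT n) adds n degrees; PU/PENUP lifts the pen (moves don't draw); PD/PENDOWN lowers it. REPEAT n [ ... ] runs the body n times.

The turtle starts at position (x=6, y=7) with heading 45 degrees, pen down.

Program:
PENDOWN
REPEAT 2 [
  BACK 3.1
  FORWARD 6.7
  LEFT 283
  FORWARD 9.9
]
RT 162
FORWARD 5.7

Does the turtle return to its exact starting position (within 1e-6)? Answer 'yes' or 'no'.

Executing turtle program step by step:
Start: pos=(6,7), heading=45, pen down
PD: pen down
REPEAT 2 [
  -- iteration 1/2 --
  BK 3.1: (6,7) -> (3.808,4.808) [heading=45, draw]
  FD 6.7: (3.808,4.808) -> (8.546,9.546) [heading=45, draw]
  LT 283: heading 45 -> 328
  FD 9.9: (8.546,9.546) -> (16.941,4.299) [heading=328, draw]
  -- iteration 2/2 --
  BK 3.1: (16.941,4.299) -> (14.312,5.942) [heading=328, draw]
  FD 6.7: (14.312,5.942) -> (19.994,2.392) [heading=328, draw]
  LT 283: heading 328 -> 251
  FD 9.9: (19.994,2.392) -> (16.771,-6.969) [heading=251, draw]
]
RT 162: heading 251 -> 89
FD 5.7: (16.771,-6.969) -> (16.871,-1.27) [heading=89, draw]
Final: pos=(16.871,-1.27), heading=89, 7 segment(s) drawn

Start position: (6, 7)
Final position: (16.871, -1.27)
Distance = 13.659; >= 1e-6 -> NOT closed

Answer: no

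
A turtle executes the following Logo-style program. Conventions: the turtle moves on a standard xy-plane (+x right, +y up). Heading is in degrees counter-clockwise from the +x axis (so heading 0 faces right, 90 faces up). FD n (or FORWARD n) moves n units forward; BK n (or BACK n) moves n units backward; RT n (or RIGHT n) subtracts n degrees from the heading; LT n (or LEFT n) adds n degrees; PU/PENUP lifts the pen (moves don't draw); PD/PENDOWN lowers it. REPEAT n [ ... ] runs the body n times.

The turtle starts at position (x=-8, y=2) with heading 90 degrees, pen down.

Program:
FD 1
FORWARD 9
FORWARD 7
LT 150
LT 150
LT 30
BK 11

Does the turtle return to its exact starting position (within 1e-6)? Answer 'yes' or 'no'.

Answer: no

Derivation:
Executing turtle program step by step:
Start: pos=(-8,2), heading=90, pen down
FD 1: (-8,2) -> (-8,3) [heading=90, draw]
FD 9: (-8,3) -> (-8,12) [heading=90, draw]
FD 7: (-8,12) -> (-8,19) [heading=90, draw]
LT 150: heading 90 -> 240
LT 150: heading 240 -> 30
LT 30: heading 30 -> 60
BK 11: (-8,19) -> (-13.5,9.474) [heading=60, draw]
Final: pos=(-13.5,9.474), heading=60, 4 segment(s) drawn

Start position: (-8, 2)
Final position: (-13.5, 9.474)
Distance = 9.279; >= 1e-6 -> NOT closed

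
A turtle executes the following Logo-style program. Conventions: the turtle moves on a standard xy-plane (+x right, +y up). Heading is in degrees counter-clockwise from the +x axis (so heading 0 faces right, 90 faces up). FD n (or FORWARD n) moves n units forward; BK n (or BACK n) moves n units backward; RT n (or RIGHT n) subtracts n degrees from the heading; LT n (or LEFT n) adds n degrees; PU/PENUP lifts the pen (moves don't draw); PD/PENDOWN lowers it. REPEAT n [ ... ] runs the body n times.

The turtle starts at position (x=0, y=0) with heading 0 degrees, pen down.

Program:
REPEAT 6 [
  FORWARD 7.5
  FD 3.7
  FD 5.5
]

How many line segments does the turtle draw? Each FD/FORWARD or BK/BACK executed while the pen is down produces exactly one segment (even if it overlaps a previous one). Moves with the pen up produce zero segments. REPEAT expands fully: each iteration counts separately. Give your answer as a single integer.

Answer: 18

Derivation:
Executing turtle program step by step:
Start: pos=(0,0), heading=0, pen down
REPEAT 6 [
  -- iteration 1/6 --
  FD 7.5: (0,0) -> (7.5,0) [heading=0, draw]
  FD 3.7: (7.5,0) -> (11.2,0) [heading=0, draw]
  FD 5.5: (11.2,0) -> (16.7,0) [heading=0, draw]
  -- iteration 2/6 --
  FD 7.5: (16.7,0) -> (24.2,0) [heading=0, draw]
  FD 3.7: (24.2,0) -> (27.9,0) [heading=0, draw]
  FD 5.5: (27.9,0) -> (33.4,0) [heading=0, draw]
  -- iteration 3/6 --
  FD 7.5: (33.4,0) -> (40.9,0) [heading=0, draw]
  FD 3.7: (40.9,0) -> (44.6,0) [heading=0, draw]
  FD 5.5: (44.6,0) -> (50.1,0) [heading=0, draw]
  -- iteration 4/6 --
  FD 7.5: (50.1,0) -> (57.6,0) [heading=0, draw]
  FD 3.7: (57.6,0) -> (61.3,0) [heading=0, draw]
  FD 5.5: (61.3,0) -> (66.8,0) [heading=0, draw]
  -- iteration 5/6 --
  FD 7.5: (66.8,0) -> (74.3,0) [heading=0, draw]
  FD 3.7: (74.3,0) -> (78,0) [heading=0, draw]
  FD 5.5: (78,0) -> (83.5,0) [heading=0, draw]
  -- iteration 6/6 --
  FD 7.5: (83.5,0) -> (91,0) [heading=0, draw]
  FD 3.7: (91,0) -> (94.7,0) [heading=0, draw]
  FD 5.5: (94.7,0) -> (100.2,0) [heading=0, draw]
]
Final: pos=(100.2,0), heading=0, 18 segment(s) drawn
Segments drawn: 18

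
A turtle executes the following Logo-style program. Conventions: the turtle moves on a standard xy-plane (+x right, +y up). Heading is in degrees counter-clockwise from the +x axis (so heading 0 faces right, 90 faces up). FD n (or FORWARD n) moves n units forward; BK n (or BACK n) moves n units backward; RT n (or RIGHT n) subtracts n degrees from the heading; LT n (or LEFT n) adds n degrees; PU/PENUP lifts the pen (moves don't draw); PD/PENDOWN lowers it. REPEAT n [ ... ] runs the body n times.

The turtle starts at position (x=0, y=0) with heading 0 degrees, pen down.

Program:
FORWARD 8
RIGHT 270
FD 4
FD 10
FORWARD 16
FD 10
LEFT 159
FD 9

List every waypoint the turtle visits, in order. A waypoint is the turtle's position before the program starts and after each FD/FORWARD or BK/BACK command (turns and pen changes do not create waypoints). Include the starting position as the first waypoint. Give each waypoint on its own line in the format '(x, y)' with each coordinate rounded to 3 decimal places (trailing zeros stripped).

Executing turtle program step by step:
Start: pos=(0,0), heading=0, pen down
FD 8: (0,0) -> (8,0) [heading=0, draw]
RT 270: heading 0 -> 90
FD 4: (8,0) -> (8,4) [heading=90, draw]
FD 10: (8,4) -> (8,14) [heading=90, draw]
FD 16: (8,14) -> (8,30) [heading=90, draw]
FD 10: (8,30) -> (8,40) [heading=90, draw]
LT 159: heading 90 -> 249
FD 9: (8,40) -> (4.775,31.598) [heading=249, draw]
Final: pos=(4.775,31.598), heading=249, 6 segment(s) drawn
Waypoints (7 total):
(0, 0)
(8, 0)
(8, 4)
(8, 14)
(8, 30)
(8, 40)
(4.775, 31.598)

Answer: (0, 0)
(8, 0)
(8, 4)
(8, 14)
(8, 30)
(8, 40)
(4.775, 31.598)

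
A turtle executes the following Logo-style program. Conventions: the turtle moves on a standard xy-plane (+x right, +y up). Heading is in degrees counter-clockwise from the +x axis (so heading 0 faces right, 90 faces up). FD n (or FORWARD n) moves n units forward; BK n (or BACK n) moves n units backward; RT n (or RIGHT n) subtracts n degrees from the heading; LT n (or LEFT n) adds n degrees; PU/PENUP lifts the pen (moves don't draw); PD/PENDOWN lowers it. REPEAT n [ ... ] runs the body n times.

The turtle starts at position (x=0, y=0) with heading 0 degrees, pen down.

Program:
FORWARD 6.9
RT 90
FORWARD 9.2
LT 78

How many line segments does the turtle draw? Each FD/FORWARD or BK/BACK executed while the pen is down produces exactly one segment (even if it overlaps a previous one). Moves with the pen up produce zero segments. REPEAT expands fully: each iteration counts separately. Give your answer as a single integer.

Executing turtle program step by step:
Start: pos=(0,0), heading=0, pen down
FD 6.9: (0,0) -> (6.9,0) [heading=0, draw]
RT 90: heading 0 -> 270
FD 9.2: (6.9,0) -> (6.9,-9.2) [heading=270, draw]
LT 78: heading 270 -> 348
Final: pos=(6.9,-9.2), heading=348, 2 segment(s) drawn
Segments drawn: 2

Answer: 2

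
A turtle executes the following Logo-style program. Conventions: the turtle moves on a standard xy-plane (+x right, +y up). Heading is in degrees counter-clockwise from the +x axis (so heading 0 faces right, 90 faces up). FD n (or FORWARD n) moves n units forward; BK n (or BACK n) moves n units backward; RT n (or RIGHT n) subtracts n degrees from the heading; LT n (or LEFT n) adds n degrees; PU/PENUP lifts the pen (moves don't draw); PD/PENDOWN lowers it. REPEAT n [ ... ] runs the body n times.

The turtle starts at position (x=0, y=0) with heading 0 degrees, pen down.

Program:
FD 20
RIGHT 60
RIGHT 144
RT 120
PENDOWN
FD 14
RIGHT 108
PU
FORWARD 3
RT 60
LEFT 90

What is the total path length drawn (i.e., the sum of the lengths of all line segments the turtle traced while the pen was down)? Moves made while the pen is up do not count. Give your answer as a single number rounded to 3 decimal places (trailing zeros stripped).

Executing turtle program step by step:
Start: pos=(0,0), heading=0, pen down
FD 20: (0,0) -> (20,0) [heading=0, draw]
RT 60: heading 0 -> 300
RT 144: heading 300 -> 156
RT 120: heading 156 -> 36
PD: pen down
FD 14: (20,0) -> (31.326,8.229) [heading=36, draw]
RT 108: heading 36 -> 288
PU: pen up
FD 3: (31.326,8.229) -> (32.253,5.376) [heading=288, move]
RT 60: heading 288 -> 228
LT 90: heading 228 -> 318
Final: pos=(32.253,5.376), heading=318, 2 segment(s) drawn

Segment lengths:
  seg 1: (0,0) -> (20,0), length = 20
  seg 2: (20,0) -> (31.326,8.229), length = 14
Total = 34

Answer: 34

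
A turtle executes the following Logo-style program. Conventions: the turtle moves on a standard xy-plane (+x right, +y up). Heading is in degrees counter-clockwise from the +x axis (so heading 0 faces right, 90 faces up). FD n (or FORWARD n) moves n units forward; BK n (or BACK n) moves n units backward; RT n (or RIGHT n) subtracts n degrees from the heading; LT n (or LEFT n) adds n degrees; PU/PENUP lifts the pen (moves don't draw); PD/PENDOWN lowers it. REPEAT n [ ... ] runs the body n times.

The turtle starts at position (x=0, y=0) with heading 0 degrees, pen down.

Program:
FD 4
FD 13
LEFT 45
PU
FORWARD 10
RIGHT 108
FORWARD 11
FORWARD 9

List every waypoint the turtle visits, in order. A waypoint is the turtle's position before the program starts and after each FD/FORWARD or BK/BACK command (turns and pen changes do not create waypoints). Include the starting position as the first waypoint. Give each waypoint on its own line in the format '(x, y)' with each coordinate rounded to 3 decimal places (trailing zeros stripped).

Executing turtle program step by step:
Start: pos=(0,0), heading=0, pen down
FD 4: (0,0) -> (4,0) [heading=0, draw]
FD 13: (4,0) -> (17,0) [heading=0, draw]
LT 45: heading 0 -> 45
PU: pen up
FD 10: (17,0) -> (24.071,7.071) [heading=45, move]
RT 108: heading 45 -> 297
FD 11: (24.071,7.071) -> (29.065,-2.73) [heading=297, move]
FD 9: (29.065,-2.73) -> (33.151,-10.749) [heading=297, move]
Final: pos=(33.151,-10.749), heading=297, 2 segment(s) drawn
Waypoints (6 total):
(0, 0)
(4, 0)
(17, 0)
(24.071, 7.071)
(29.065, -2.73)
(33.151, -10.749)

Answer: (0, 0)
(4, 0)
(17, 0)
(24.071, 7.071)
(29.065, -2.73)
(33.151, -10.749)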